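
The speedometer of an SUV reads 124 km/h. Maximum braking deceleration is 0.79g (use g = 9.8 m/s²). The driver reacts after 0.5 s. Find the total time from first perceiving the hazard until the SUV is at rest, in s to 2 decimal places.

Total time ≈ 4.95 s

124 km/h ÷ 3.6 = 34.4444 m/s.
a = 0.79 × 9.8 = 7.742 m/s².
Braking time = v/a = 34.4444 / 7.742 = 4.449 s.
Total = 0.5 + 4.449 = 4.949 s.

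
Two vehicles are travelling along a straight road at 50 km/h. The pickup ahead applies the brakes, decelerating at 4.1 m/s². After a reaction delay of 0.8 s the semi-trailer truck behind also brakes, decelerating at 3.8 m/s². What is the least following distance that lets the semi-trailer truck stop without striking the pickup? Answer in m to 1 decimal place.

50 km/h ÷ 3.6 = 13.8889 m/s.
Leader travels v²/(2a_L) = 192.902 / 8.200 = 23.525 m before stopping.
Follower covers v·t_r = 13.8889 × 0.8 = 11.111 m while reacting, then v²/(2a_F) = 192.902 / 7.600 = 25.382 m while braking, for a total of 11.111 + 25.382 = 36.493 m.
Since a_F ≤ a_L and the follower starts braking later, the follower is never slower than the leader, so the closest approach is when both have stopped.
Minimum gap = 36.493 − 23.525 = 12.968 m.

Minimum gap ≈ 13.0 m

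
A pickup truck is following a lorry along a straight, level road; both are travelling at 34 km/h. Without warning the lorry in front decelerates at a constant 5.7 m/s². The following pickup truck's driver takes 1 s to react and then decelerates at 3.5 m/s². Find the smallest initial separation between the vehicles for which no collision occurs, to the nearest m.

Minimum gap ≈ 14 m

34 km/h ÷ 3.6 = 9.4444 m/s.
Leader travels v²/(2a_L) = 89.197 / 11.400 = 7.824 m before stopping.
Follower covers v·t_r = 9.4444 × 1 = 9.444 m while reacting, then v²/(2a_F) = 89.197 / 7.000 = 12.742 m while braking, for a total of 9.444 + 12.742 = 22.186 m.
Since a_F ≤ a_L and the follower starts braking later, the follower is never slower than the leader, so the closest approach is when both have stopped.
Minimum gap = 22.186 − 7.824 = 14.362 m.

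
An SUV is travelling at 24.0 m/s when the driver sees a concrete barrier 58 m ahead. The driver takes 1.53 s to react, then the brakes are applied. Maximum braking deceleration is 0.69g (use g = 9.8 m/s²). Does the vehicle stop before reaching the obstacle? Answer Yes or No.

No

a = 0.69 × 9.8 = 6.762 m/s².
Reaction distance = 24.0000 × 1.53 = 36.720 m.
Braking distance = v²/(2a) = 576.000 / 13.524 = 42.591 m.
Total stopping distance = 36.720 + 42.591 = 79.311 m, vs 58 m available — it cannot stop in time and overshoots by 79.311 − 58 = 21.311 m.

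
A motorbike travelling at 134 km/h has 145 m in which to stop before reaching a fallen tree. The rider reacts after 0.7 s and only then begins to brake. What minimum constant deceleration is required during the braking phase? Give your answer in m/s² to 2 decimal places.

134 km/h ÷ 3.6 = 37.2222 m/s.
Distance covered during reaction = 37.2222 × 0.7 = 26.056 m.
Distance available for braking: 145 − 26.056 = 118.944 m.
v² = 2a·d ⇒ a = v²/(2d) = 37.2222² / (2 × 118.944) = 1385.492 / 237.888 = 5.8241 m/s².

Required deceleration ≈ 5.82 m/s²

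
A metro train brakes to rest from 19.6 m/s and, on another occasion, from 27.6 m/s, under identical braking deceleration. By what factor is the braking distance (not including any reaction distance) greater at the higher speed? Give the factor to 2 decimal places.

Braking distance d = v²/(2a), so with a fixed, d ∝ v².
Factor = (27.6/19.6)² = 1.4082² = 1.9830.

Factor ≈ 1.98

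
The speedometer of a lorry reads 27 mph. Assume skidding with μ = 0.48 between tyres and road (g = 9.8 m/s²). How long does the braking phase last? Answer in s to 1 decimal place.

Braking time ≈ 2.6 s

27 mph × 0.44704 = 12.0701 m/s.
a = μg = 0.48 × 9.8 = 4.704 m/s².
Braking time = v/a = 12.0701 / 4.704 = 2.566 s.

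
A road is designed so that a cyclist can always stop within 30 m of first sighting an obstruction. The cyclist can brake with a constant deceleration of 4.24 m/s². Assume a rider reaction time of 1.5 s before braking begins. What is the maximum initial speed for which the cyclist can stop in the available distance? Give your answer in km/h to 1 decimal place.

Stopping distance: v·t_r + v²/(2a) = 30 with t_r = 1.5 s and a = 4.240 m/s².
So v² + 12.720 v − 254.40 = 0.
Positive root: v = −a·t_r + √((a·t_r)² + 2a·d) = −6.360 + √(40.450 + 254.40) = 10.8112 m/s.
10.8112 m/s × 3.6 = 38.920 km/h.

Maximum speed ≈ 38.9 km/h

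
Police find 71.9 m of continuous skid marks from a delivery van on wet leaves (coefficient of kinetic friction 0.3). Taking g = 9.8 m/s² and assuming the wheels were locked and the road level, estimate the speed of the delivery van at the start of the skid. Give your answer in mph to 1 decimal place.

Deceleration a = μg = 0.3 × 9.8 = 2.940 m/s².
v = √(2a·d) = √(2 × 2.940 × 71.9) = √422.772 = 20.5614 m/s.
= 20.5614 ÷ 0.44704 = 45.995 mph.

Initial speed ≈ 46.0 mph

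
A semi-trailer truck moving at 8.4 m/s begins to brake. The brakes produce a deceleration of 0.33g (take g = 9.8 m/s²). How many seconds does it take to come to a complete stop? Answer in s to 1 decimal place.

a = 0.33 × 9.8 = 3.234 m/s².
Braking time = v/a = 8.4000 / 3.234 = 2.597 s.

Braking time ≈ 2.6 s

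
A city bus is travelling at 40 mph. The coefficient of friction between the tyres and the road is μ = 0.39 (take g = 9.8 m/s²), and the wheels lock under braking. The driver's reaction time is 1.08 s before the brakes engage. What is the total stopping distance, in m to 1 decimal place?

40 mph × 0.44704 = 17.8816 m/s.
a = μg = 0.39 × 9.8 = 3.822 m/s².
Reaction distance = v·t_r = 17.8816 × 1.08 = 19.312 m.
Braking distance = v²/(2a) = 17.8816² / (2 × 3.822) = 319.752 / 7.644 = 41.830 m.
Total = 19.312 + 41.830 = 61.142 m.

Total stopping distance ≈ 61.1 m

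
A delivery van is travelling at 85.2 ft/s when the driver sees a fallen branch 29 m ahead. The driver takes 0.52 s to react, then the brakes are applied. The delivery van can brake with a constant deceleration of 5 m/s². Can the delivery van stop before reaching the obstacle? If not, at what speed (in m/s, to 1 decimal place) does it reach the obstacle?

85.2 ft/s × 0.3048 = 25.9690 m/s.
Reaction distance = 25.9690 × 0.52 = 13.504 m.
Braking distance needed to stop: v²/(2a) = 674.389 / 10.000 = 67.439 m, so total needed = 13.504 + 67.439 = 80.943 m > 29 m — it cannot stop.
Distance remaining when braking begins: 29 − 13.504 = 15.496 m.
v² = v₀² − 2a·d = 674.389 − 2 × 5.000 × 15.496 = 519.429 m²/s².
v = √519.429 = 22.791 m/s.

No — it strikes the obstacle at 22.8 m/s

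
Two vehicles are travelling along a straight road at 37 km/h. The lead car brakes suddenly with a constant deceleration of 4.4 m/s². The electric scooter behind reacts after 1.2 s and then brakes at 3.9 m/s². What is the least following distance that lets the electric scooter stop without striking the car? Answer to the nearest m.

37 km/h ÷ 3.6 = 10.2778 m/s.
Leader travels v²/(2a_L) = 105.633 / 8.800 = 12.004 m before stopping.
Follower covers v·t_r = 10.2778 × 1.2 = 12.333 m while reacting, then v²/(2a_F) = 105.633 / 7.800 = 13.543 m while braking, for a total of 12.333 + 13.543 = 25.876 m.
Since a_F ≤ a_L and the follower starts braking later, the follower is never slower than the leader, so the closest approach is when both have stopped.
Minimum gap = 25.876 − 12.004 = 13.872 m.

Minimum gap ≈ 14 m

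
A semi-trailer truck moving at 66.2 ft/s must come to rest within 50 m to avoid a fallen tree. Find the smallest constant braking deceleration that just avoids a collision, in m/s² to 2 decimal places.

66.2 ft/s × 0.3048 = 20.1778 m/s.
v² = 2a·d ⇒ a = v²/(2d) = 20.1778² / (2 × 50.000) = 407.144 / 100.000 = 4.0714 m/s².

Required deceleration ≈ 4.07 m/s²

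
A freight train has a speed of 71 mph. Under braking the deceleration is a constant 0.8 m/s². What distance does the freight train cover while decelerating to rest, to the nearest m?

71 mph × 0.44704 = 31.7398 m/s.
Braking distance = v²/(2a) = 31.7398² / (2 × 0.800) = 1007.415 / 1.600 = 629.634 m.

Braking distance ≈ 630 m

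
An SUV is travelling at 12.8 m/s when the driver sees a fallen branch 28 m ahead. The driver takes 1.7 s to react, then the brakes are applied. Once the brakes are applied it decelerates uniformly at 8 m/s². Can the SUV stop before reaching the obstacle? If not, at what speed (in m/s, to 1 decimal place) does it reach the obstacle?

No — it strikes the obstacle at 8.0 m/s

Reaction distance = 12.8000 × 1.7 = 21.760 m.
Braking distance needed to stop: v²/(2a) = 163.840 / 16.000 = 10.240 m, so total needed = 21.760 + 10.240 = 32.000 m > 28 m — it cannot stop.
Distance remaining when braking begins: 28 − 21.760 = 6.240 m.
v² = v₀² − 2a·d = 163.840 − 2 × 8.000 × 6.240 = 64.000 m²/s².
v = √64.000 = 8.000 m/s.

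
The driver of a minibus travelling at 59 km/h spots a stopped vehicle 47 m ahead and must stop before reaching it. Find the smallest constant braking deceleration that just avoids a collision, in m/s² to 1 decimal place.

59 km/h ÷ 3.6 = 16.3889 m/s.
v² = 2a·d ⇒ a = v²/(2d) = 16.3889² / (2 × 47.000) = 268.596 / 94.000 = 2.8574 m/s².

Required deceleration ≈ 2.9 m/s²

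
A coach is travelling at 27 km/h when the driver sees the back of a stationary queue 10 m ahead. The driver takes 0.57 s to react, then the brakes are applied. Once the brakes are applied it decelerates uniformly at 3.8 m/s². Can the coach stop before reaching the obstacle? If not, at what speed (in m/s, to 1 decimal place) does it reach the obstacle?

27 km/h ÷ 3.6 = 7.5000 m/s.
Reaction distance = 7.5000 × 0.57 = 4.275 m.
Braking distance needed to stop: v²/(2a) = 56.250 / 7.600 = 7.401 m, so total needed = 4.275 + 7.401 = 11.676 m > 10 m — it cannot stop.
Distance remaining when braking begins: 10 − 4.275 = 5.725 m.
v² = v₀² − 2a·d = 56.250 − 2 × 3.800 × 5.725 = 12.740 m²/s².
v = √12.740 = 3.569 m/s.

No — it strikes the obstacle at 3.6 m/s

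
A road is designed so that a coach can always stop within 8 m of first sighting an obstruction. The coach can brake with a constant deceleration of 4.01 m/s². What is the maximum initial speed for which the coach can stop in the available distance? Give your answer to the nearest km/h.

Maximum speed ≈ 29 km/h

v²/(2a) = d ⇒ v = √(2 × 4.010 × 8) = √64.16 = 8.0100 m/s.
8.0100 m/s × 3.6 = 28.836 km/h.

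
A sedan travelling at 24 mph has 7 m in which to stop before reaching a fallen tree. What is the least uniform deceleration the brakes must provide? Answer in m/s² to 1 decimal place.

24 mph × 0.44704 = 10.7290 m/s.
v² = 2a·d ⇒ a = v²/(2d) = 10.7290² / (2 × 7.000) = 115.111 / 14.000 = 8.2222 m/s².

Required deceleration ≈ 8.2 m/s²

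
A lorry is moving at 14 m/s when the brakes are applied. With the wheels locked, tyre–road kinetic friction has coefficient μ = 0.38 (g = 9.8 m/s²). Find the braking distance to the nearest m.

a = μg = 0.38 × 9.8 = 3.724 m/s².
Braking distance = v²/(2a) = 14.0000² / (2 × 3.724) = 196.000 / 7.448 = 26.316 m.

Braking distance ≈ 26 m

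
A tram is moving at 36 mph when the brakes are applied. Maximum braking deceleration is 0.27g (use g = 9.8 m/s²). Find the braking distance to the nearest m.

Braking distance ≈ 49 m

36 mph × 0.44704 = 16.0934 m/s.
a = 0.27 × 9.8 = 2.646 m/s².
Braking distance = v²/(2a) = 16.0934² / (2 × 2.646) = 258.998 / 5.292 = 48.941 m.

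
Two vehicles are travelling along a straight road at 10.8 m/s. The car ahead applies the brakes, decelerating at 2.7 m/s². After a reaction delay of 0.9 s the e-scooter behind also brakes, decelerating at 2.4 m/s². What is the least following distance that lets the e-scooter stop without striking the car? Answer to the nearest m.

Minimum gap ≈ 12 m

Leader travels v²/(2a_L) = 116.640 / 5.400 = 21.600 m before stopping.
Follower covers v·t_r = 10.8000 × 0.9 = 9.720 m while reacting, then v²/(2a_F) = 116.640 / 4.800 = 24.300 m while braking, for a total of 9.720 + 24.300 = 34.020 m.
Since a_F ≤ a_L and the follower starts braking later, the follower is never slower than the leader, so the closest approach is when both have stopped.
Minimum gap = 34.020 − 21.600 = 12.420 m.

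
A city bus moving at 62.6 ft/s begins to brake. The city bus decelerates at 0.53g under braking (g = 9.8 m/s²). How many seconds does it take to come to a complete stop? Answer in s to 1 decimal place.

62.6 ft/s × 0.3048 = 19.0805 m/s.
a = 0.53 × 9.8 = 5.194 m/s².
Braking time = v/a = 19.0805 / 5.194 = 3.674 s.

Braking time ≈ 3.7 s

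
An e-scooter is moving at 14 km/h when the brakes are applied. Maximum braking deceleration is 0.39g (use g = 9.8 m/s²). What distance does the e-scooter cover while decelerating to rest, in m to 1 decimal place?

14 km/h ÷ 3.6 = 3.8889 m/s.
a = 0.39 × 9.8 = 3.822 m/s².
Braking distance = v²/(2a) = 3.8889² / (2 × 3.822) = 15.124 / 7.644 = 1.979 m.

Braking distance ≈ 2.0 m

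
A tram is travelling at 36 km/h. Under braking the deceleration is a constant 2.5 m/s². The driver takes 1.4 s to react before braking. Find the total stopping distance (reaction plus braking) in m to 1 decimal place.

Total stopping distance ≈ 34.0 m

36 km/h ÷ 3.6 = 10.0000 m/s.
Reaction distance = v·t_r = 10.0000 × 1.4 = 14.000 m.
Braking distance = v²/(2a) = 10.0000² / (2 × 2.500) = 100.000 / 5.000 = 20.000 m.
Total = 14.000 + 20.000 = 34.000 m.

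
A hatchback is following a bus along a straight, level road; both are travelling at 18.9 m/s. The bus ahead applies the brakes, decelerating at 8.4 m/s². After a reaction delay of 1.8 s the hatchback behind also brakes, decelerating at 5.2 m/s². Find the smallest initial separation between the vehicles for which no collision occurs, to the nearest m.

Minimum gap ≈ 47 m

Leader travels v²/(2a_L) = 357.210 / 16.800 = 21.262 m before stopping.
Follower covers v·t_r = 18.9000 × 1.8 = 34.020 m while reacting, then v²/(2a_F) = 357.210 / 10.400 = 34.347 m while braking, for a total of 34.020 + 34.347 = 68.367 m.
Since a_F ≤ a_L and the follower starts braking later, the follower is never slower than the leader, so the closest approach is when both have stopped.
Minimum gap = 68.367 − 21.262 = 47.105 m.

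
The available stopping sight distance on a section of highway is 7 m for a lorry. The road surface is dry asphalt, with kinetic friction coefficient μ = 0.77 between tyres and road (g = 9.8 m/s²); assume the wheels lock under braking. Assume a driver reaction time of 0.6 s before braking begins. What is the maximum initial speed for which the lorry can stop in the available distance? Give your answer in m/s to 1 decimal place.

Maximum speed ≈ 6.7 m/s

a = μg = 0.77 × 9.8 = 7.546 m/s².
Stopping distance: v·t_r + v²/(2a) = 7 with t_r = 0.6 s and a = 7.546 m/s².
So v² + 9.055 v − 105.64 = 0.
Positive root: v = −a·t_r + √((a·t_r)² + 2a·d) = −4.528 + √(20.503 + 105.64) = 6.7033 m/s.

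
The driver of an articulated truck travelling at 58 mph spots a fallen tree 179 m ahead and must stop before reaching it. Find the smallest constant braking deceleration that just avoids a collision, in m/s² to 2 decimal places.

Required deceleration ≈ 1.88 m/s²

58 mph × 0.44704 = 25.9283 m/s.
v² = 2a·d ⇒ a = v²/(2d) = 25.9283² / (2 × 179.000) = 672.277 / 358.000 = 1.8779 m/s².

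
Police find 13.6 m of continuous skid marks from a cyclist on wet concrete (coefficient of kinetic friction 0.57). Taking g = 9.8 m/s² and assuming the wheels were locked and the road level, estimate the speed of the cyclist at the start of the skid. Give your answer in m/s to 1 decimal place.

Initial speed ≈ 12.3 m/s

Deceleration a = μg = 0.57 × 9.8 = 5.586 m/s².
v = √(2a·d) = √(2 × 5.586 × 13.6) = √151.939 = 12.3264 m/s.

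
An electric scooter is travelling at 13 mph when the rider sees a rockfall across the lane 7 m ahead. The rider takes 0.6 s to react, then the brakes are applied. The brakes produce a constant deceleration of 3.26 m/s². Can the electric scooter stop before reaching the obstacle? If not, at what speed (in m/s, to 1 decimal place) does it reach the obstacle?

No — it strikes the obstacle at 3.3 m/s

13 mph × 0.44704 = 5.8115 m/s.
Reaction distance = 5.8115 × 0.6 = 3.487 m.
Braking distance needed to stop: v²/(2a) = 33.774 / 6.520 = 5.180 m, so total needed = 3.487 + 5.180 = 8.667 m > 7 m — it cannot stop.
Distance remaining when braking begins: 7 − 3.487 = 3.513 m.
v² = v₀² − 2a·d = 33.774 − 2 × 3.260 × 3.513 = 10.869 m²/s².
v = √10.869 = 3.297 m/s.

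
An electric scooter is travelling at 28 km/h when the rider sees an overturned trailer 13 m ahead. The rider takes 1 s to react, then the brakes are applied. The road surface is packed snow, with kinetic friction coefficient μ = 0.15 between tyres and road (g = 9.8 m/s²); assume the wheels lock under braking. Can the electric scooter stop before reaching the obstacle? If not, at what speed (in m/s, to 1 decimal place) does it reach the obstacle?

No — it strikes the obstacle at 6.7 m/s

28 km/h ÷ 3.6 = 7.7778 m/s.
a = μg = 0.15 × 9.8 = 1.470 m/s².
Reaction distance = 7.7778 × 1 = 7.778 m.
Braking distance needed to stop: v²/(2a) = 60.494 / 2.940 = 20.576 m, so total needed = 7.778 + 20.576 = 28.354 m > 13 m — it cannot stop.
Distance remaining when braking begins: 13 − 7.778 = 5.222 m.
v² = v₀² − 2a·d = 60.494 − 2 × 1.470 × 5.222 = 45.141 m²/s².
v = √45.141 = 6.719 m/s.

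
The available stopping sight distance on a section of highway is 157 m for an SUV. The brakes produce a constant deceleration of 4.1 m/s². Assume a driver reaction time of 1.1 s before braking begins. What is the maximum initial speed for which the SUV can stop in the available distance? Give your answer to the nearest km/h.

Stopping distance: v·t_r + v²/(2a) = 157 with t_r = 1.1 s and a = 4.100 m/s².
So v² + 9.020 v − 1287.40 = 0.
Positive root: v = −a·t_r + √((a·t_r)² + 2a·d) = −4.510 + √(20.340 + 1287.40) = 31.6527 m/s.
31.6527 m/s × 3.6 = 113.950 km/h.

Maximum speed ≈ 114 km/h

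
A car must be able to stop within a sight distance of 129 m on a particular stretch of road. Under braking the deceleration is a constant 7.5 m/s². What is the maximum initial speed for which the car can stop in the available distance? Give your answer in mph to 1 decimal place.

v²/(2a) = d ⇒ v = √(2 × 7.500 × 129) = √1935.00 = 43.9886 m/s.
43.9886 m/s ÷ 0.44704 = 98.400 mph.

Maximum speed ≈ 98.4 mph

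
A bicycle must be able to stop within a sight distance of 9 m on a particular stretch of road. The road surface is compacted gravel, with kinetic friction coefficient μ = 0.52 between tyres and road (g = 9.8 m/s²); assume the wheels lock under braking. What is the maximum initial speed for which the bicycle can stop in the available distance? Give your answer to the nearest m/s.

a = μg = 0.52 × 9.8 = 5.096 m/s².
v²/(2a) = d ⇒ v = √(2 × 5.096 × 9) = √91.73 = 9.5776 m/s.

Maximum speed ≈ 10 m/s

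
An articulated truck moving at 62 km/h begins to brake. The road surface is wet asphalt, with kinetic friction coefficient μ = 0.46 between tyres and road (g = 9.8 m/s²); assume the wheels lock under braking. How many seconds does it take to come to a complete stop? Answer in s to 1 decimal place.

Braking time ≈ 3.8 s

62 km/h ÷ 3.6 = 17.2222 m/s.
a = μg = 0.46 × 9.8 = 4.508 m/s².
Braking time = v/a = 17.2222 / 4.508 = 3.820 s.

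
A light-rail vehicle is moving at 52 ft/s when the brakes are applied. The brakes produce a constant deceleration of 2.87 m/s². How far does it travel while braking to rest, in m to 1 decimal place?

Braking distance ≈ 43.8 m

52 ft/s × 0.3048 = 15.8496 m/s.
Braking distance = v²/(2a) = 15.8496² / (2 × 2.870) = 251.210 / 5.740 = 43.765 m.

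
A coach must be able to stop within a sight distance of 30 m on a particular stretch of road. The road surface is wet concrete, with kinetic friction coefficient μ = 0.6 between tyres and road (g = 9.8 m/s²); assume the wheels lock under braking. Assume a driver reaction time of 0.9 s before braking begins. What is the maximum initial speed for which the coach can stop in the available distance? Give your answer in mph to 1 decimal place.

Maximum speed ≈ 31.8 mph

a = μg = 0.6 × 9.8 = 5.880 m/s².
Stopping distance: v·t_r + v²/(2a) = 30 with t_r = 0.9 s and a = 5.880 m/s².
So v² + 10.584 v − 352.80 = 0.
Positive root: v = −a·t_r + √((a·t_r)² + 2a·d) = −5.292 + √(28.005 + 352.80) = 14.2222 m/s.
14.2222 m/s ÷ 0.44704 = 31.814 mph.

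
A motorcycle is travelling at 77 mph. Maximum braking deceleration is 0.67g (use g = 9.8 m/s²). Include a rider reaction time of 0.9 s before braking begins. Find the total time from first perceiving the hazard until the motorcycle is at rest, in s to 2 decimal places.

Total time ≈ 6.14 s

77 mph × 0.44704 = 34.4221 m/s.
a = 0.67 × 9.8 = 6.566 m/s².
Braking time = v/a = 34.4221 / 6.566 = 5.242 s.
Total = 0.9 + 5.242 = 6.142 s.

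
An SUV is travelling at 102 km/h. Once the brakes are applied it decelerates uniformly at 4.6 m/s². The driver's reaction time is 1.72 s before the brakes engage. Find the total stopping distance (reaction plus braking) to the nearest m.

Total stopping distance ≈ 136 m

102 km/h ÷ 3.6 = 28.3333 m/s.
Reaction distance = v·t_r = 28.3333 × 1.72 = 48.733 m.
Braking distance = v²/(2a) = 28.3333² / (2 × 4.600) = 802.776 / 9.200 = 87.258 m.
Total = 48.733 + 87.258 = 135.991 m.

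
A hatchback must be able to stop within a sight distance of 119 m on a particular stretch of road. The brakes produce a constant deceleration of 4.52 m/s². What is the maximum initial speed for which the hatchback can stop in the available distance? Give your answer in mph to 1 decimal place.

Maximum speed ≈ 73.4 mph

v²/(2a) = d ⇒ v = √(2 × 4.520 × 119) = √1075.76 = 32.7988 m/s.
32.7988 m/s ÷ 0.44704 = 73.369 mph.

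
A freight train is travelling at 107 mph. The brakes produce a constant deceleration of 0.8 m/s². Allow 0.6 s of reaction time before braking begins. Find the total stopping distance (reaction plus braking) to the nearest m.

Total stopping distance ≈ 1459 m

107 mph × 0.44704 = 47.8333 m/s.
Reaction distance = v·t_r = 47.8333 × 0.6 = 28.700 m.
Braking distance = v²/(2a) = 47.8333² / (2 × 0.800) = 2288.025 / 1.600 = 1430.016 m.
Total = 28.700 + 1430.016 = 1458.716 m.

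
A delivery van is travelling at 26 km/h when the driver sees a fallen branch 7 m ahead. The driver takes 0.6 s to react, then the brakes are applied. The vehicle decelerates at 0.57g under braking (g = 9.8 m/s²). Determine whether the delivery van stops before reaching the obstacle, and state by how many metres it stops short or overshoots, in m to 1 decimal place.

26 km/h ÷ 3.6 = 7.2222 m/s.
a = 0.57 × 9.8 = 5.586 m/s².
Reaction distance = 7.2222 × 0.6 = 4.333 m.
Braking distance = v²/(2a) = 52.160 / 11.172 = 4.669 m.
Total stopping distance = 4.333 + 4.669 = 9.002 m, vs 7 m available — it cannot stop in time and overshoots by 9.002 − 7 = 2.002 m.

No — it overshoots by 2.0 m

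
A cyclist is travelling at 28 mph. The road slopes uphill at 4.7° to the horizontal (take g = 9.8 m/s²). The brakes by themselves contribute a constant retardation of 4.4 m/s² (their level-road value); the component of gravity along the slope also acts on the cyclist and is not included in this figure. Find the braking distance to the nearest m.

Braking distance ≈ 15 m

28 mph × 0.44704 = 12.5171 m/s.
Gravity along the uphill slope adds to the braking deceleration: a_eff = 4.400 + 9.8·sin 4.7° = 4.400 + 0.803 = 5.203 m/s².
Braking distance = v²/(2a) = 12.5171² / (2 × 5.203) = 156.678 / 10.406 = 15.057 m.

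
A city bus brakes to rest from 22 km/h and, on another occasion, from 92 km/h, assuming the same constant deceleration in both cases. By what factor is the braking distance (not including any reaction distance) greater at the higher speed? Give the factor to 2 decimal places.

Braking distance d = v²/(2a), so with a fixed, d ∝ v².
Factor = (92/22)² = 4.1818² = 17.4875.

Factor ≈ 17.49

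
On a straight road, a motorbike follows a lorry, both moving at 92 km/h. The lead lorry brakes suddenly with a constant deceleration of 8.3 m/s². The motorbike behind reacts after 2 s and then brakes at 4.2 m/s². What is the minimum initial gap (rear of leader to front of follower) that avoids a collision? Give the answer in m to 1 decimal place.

92 km/h ÷ 3.6 = 25.5556 m/s.
Leader travels v²/(2a_L) = 653.089 / 16.600 = 39.343 m before stopping.
Follower covers v·t_r = 25.5556 × 2 = 51.111 m while reacting, then v²/(2a_F) = 653.089 / 8.400 = 77.749 m while braking, for a total of 51.111 + 77.749 = 128.860 m.
Since a_F ≤ a_L and the follower starts braking later, the follower is never slower than the leader, so the closest approach is when both have stopped.
Minimum gap = 128.860 − 39.343 = 89.517 m.

Minimum gap ≈ 89.5 m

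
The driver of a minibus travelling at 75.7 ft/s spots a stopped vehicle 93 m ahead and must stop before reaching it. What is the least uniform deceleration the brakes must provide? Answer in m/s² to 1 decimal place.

Required deceleration ≈ 2.9 m/s²

75.7 ft/s × 0.3048 = 23.0734 m/s.
v² = 2a·d ⇒ a = v²/(2d) = 23.0734² / (2 × 93.000) = 532.382 / 186.000 = 2.8623 m/s².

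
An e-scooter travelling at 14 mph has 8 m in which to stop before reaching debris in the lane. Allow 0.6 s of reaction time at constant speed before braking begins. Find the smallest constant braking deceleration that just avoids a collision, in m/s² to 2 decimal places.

14 mph × 0.44704 = 6.2586 m/s.
Distance covered during reaction = 6.2586 × 0.6 = 3.755 m.
Distance available for braking: 8 − 3.755 = 4.245 m.
v² = 2a·d ⇒ a = v²/(2d) = 6.2586² / (2 × 4.245) = 39.170 / 8.490 = 4.6137 m/s².

Required deceleration ≈ 4.61 m/s²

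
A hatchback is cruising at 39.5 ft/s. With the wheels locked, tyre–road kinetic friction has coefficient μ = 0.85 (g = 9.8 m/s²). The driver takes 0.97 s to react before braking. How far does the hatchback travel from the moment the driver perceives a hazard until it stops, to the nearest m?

Total stopping distance ≈ 20 m

39.5 ft/s × 0.3048 = 12.0396 m/s.
a = μg = 0.85 × 9.8 = 8.330 m/s².
Reaction distance = v·t_r = 12.0396 × 0.97 = 11.678 m.
Braking distance = v²/(2a) = 12.0396² / (2 × 8.330) = 144.952 / 16.660 = 8.701 m.
Total = 11.678 + 8.701 = 20.379 m.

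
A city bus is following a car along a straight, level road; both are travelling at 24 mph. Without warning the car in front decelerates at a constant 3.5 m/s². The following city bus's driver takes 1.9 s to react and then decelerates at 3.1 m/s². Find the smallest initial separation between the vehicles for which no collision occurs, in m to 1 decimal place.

24 mph × 0.44704 = 10.7290 m/s.
Leader travels v²/(2a_L) = 115.111 / 7.000 = 16.444 m before stopping.
Follower covers v·t_r = 10.7290 × 1.9 = 20.385 m while reacting, then v²/(2a_F) = 115.111 / 6.200 = 18.566 m while braking, for a total of 20.385 + 18.566 = 38.951 m.
Since a_F ≤ a_L and the follower starts braking later, the follower is never slower than the leader, so the closest approach is when both have stopped.
Minimum gap = 38.951 − 16.444 = 22.507 m.

Minimum gap ≈ 22.5 m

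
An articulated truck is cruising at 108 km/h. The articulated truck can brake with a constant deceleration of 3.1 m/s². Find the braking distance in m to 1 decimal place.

108 km/h ÷ 3.6 = 30.0000 m/s.
Braking distance = v²/(2a) = 30.0000² / (2 × 3.100) = 900.000 / 6.200 = 145.161 m.

Braking distance ≈ 145.2 m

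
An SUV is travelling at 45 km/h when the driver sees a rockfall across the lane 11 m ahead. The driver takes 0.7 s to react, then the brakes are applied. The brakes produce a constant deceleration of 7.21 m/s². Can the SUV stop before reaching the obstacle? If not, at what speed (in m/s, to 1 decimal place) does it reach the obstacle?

45 km/h ÷ 3.6 = 12.5000 m/s.
Reaction distance = 12.5000 × 0.7 = 8.750 m.
Braking distance needed to stop: v²/(2a) = 156.250 / 14.420 = 10.836 m, so total needed = 8.750 + 10.836 = 19.586 m > 11 m — it cannot stop.
Distance remaining when braking begins: 11 − 8.750 = 2.250 m.
v² = v₀² − 2a·d = 156.250 − 2 × 7.210 × 2.250 = 123.805 m²/s².
v = √123.805 = 11.127 m/s.

No — it strikes the obstacle at 11.1 m/s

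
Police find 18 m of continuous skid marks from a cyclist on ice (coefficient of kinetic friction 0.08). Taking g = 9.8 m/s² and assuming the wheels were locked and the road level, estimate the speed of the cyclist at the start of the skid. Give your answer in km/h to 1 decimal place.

Deceleration a = μg = 0.08 × 9.8 = 0.784 m/s².
v = √(2a·d) = √(2 × 0.784 × 18) = √28.224 = 5.3126 m/s.
= 5.3126 × 3.6 = 19.125 km/h.

Initial speed ≈ 19.1 km/h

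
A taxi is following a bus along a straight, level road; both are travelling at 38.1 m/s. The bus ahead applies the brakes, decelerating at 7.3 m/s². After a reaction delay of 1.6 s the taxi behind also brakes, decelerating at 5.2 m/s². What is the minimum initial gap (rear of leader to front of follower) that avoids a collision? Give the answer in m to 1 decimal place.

Minimum gap ≈ 101.1 m

Leader travels v²/(2a_L) = 1451.610 / 14.600 = 99.425 m before stopping.
Follower covers v·t_r = 38.1000 × 1.6 = 60.960 m while reacting, then v²/(2a_F) = 1451.610 / 10.400 = 139.578 m while braking, for a total of 60.960 + 139.578 = 200.538 m.
Since a_F ≤ a_L and the follower starts braking later, the follower is never slower than the leader, so the closest approach is when both have stopped.
Minimum gap = 200.538 − 99.425 = 101.113 m.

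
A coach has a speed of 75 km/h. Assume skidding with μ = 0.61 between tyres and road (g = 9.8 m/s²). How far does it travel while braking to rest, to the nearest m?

Braking distance ≈ 36 m

75 km/h ÷ 3.6 = 20.8333 m/s.
a = μg = 0.61 × 9.8 = 5.978 m/s².
Braking distance = v²/(2a) = 20.8333² / (2 × 5.978) = 434.026 / 11.956 = 36.302 m.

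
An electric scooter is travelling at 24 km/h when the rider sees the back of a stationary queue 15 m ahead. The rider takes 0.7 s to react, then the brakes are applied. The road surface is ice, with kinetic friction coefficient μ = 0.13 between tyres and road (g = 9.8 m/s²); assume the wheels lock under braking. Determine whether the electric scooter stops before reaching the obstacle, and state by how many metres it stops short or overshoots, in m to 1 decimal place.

24 km/h ÷ 3.6 = 6.6667 m/s.
a = μg = 0.13 × 9.8 = 1.274 m/s².
Reaction distance = 6.6667 × 0.7 = 4.667 m.
Braking distance = v²/(2a) = 44.445 / 2.548 = 17.443 m.
Total stopping distance = 4.667 + 17.443 = 22.110 m, vs 15 m available — it cannot stop in time and overshoots by 22.110 − 15 = 7.110 m.

No — it overshoots by 7.1 m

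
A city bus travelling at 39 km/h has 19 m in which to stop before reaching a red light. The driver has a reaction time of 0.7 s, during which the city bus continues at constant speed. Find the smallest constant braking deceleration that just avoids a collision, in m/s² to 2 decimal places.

39 km/h ÷ 3.6 = 10.8333 m/s.
Distance covered during reaction = 10.8333 × 0.7 = 7.583 m.
Distance available for braking: 19 − 7.583 = 11.417 m.
v² = 2a·d ⇒ a = v²/(2d) = 10.8333² / (2 × 11.417) = 117.360 / 22.834 = 5.1397 m/s².

Required deceleration ≈ 5.14 m/s²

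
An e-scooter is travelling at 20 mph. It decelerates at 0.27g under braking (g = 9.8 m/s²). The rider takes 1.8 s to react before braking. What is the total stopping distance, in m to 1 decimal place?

Total stopping distance ≈ 31.2 m

20 mph × 0.44704 = 8.9408 m/s.
a = 0.27 × 9.8 = 2.646 m/s².
Reaction distance = v·t_r = 8.9408 × 1.8 = 16.093 m.
Braking distance = v²/(2a) = 8.9408² / (2 × 2.646) = 79.938 / 5.292 = 15.105 m.
Total = 16.093 + 15.105 = 31.198 m.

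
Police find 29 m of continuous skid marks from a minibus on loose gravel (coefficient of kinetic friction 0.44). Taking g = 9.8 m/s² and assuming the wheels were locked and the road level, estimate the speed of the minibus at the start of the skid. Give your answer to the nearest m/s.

Initial speed ≈ 16 m/s

Deceleration a = μg = 0.44 × 9.8 = 4.312 m/s².
v = √(2a·d) = √(2 × 4.312 × 29) = √250.096 = 15.8144 m/s.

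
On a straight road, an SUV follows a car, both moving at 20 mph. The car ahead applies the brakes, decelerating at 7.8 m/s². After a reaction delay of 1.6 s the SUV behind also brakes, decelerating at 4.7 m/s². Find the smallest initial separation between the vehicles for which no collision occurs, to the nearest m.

Minimum gap ≈ 18 m

20 mph × 0.44704 = 8.9408 m/s.
Leader travels v²/(2a_L) = 79.938 / 15.600 = 5.124 m before stopping.
Follower covers v·t_r = 8.9408 × 1.6 = 14.305 m while reacting, then v²/(2a_F) = 79.938 / 9.400 = 8.504 m while braking, for a total of 14.305 + 8.504 = 22.809 m.
Since a_F ≤ a_L and the follower starts braking later, the follower is never slower than the leader, so the closest approach is when both have stopped.
Minimum gap = 22.809 − 5.124 = 17.685 m.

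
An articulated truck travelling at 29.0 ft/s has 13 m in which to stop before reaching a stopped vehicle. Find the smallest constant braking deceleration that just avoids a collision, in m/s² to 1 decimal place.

Required deceleration ≈ 3.0 m/s²

29 ft/s × 0.3048 = 8.8392 m/s.
v² = 2a·d ⇒ a = v²/(2d) = 8.8392² / (2 × 13.000) = 78.131 / 26.000 = 3.0050 m/s².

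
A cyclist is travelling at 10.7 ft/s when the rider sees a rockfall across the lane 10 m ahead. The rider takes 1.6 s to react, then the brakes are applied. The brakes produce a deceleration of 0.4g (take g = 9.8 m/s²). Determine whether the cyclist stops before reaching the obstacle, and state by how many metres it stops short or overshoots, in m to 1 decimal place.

Yes — it stops 3.4 m short of the obstacle

10.7 ft/s × 0.3048 = 3.2614 m/s.
a = 0.4 × 9.8 = 3.920 m/s².
Reaction distance = 3.2614 × 1.6 = 5.218 m.
Braking distance = v²/(2a) = 10.637 / 7.840 = 1.357 m.
Total stopping distance = 5.218 + 1.357 = 6.575 m, vs 10 m available — it stops with 10 − 6.575 = 3.425 m to spare.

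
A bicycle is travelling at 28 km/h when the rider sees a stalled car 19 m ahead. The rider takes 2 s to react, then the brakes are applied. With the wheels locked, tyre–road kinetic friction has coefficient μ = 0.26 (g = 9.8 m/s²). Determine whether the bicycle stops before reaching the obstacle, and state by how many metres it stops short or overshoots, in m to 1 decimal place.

No — it overshoots by 8.4 m

28 km/h ÷ 3.6 = 7.7778 m/s.
a = μg = 0.26 × 9.8 = 2.548 m/s².
Reaction distance = 7.7778 × 2 = 15.556 m.
Braking distance = v²/(2a) = 60.494 / 5.096 = 11.871 m.
Total stopping distance = 15.556 + 11.871 = 27.427 m, vs 19 m available — it cannot stop in time and overshoots by 27.427 − 19 = 8.427 m.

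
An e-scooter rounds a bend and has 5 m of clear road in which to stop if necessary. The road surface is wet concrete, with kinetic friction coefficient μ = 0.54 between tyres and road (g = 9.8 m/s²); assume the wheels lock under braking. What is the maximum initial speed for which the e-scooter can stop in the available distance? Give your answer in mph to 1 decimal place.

a = μg = 0.54 × 9.8 = 5.292 m/s².
v²/(2a) = d ⇒ v = √(2 × 5.292 × 5) = √52.92 = 7.2746 m/s.
7.2746 m/s ÷ 0.44704 = 16.273 mph.

Maximum speed ≈ 16.3 mph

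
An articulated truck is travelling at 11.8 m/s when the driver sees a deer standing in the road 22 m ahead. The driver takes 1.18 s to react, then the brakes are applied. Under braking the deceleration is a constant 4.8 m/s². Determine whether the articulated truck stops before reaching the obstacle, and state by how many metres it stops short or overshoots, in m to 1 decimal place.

Reaction distance = 11.8000 × 1.18 = 13.924 m.
Braking distance = v²/(2a) = 139.240 / 9.600 = 14.504 m.
Total stopping distance = 13.924 + 14.504 = 28.428 m, vs 22 m available — it cannot stop in time and overshoots by 28.428 − 22 = 6.428 m.

No — it overshoots by 6.4 m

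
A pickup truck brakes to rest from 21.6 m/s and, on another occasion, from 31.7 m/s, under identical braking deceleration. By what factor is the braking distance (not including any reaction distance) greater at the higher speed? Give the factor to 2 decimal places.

Factor ≈ 2.15

Braking distance d = v²/(2a), so with a fixed, d ∝ v².
Factor = (31.7/21.6)² = 1.4676² = 2.1538.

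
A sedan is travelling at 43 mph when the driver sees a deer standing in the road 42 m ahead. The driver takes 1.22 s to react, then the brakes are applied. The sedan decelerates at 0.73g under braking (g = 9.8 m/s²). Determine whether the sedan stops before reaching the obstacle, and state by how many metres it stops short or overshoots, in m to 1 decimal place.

43 mph × 0.44704 = 19.2227 m/s.
a = 0.73 × 9.8 = 7.154 m/s².
Reaction distance = 19.2227 × 1.22 = 23.452 m.
Braking distance = v²/(2a) = 369.512 / 14.308 = 25.826 m.
Total stopping distance = 23.452 + 25.826 = 49.278 m, vs 42 m available — it cannot stop in time and overshoots by 49.278 − 42 = 7.278 m.

No — it overshoots by 7.3 m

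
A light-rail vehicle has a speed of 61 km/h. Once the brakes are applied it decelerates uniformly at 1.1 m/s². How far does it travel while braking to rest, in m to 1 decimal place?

61 km/h ÷ 3.6 = 16.9444 m/s.
Braking distance = v²/(2a) = 16.9444² / (2 × 1.100) = 287.113 / 2.200 = 130.506 m.

Braking distance ≈ 130.5 m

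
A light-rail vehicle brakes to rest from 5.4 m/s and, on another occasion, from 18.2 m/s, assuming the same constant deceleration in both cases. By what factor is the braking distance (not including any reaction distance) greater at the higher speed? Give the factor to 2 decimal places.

Braking distance d = v²/(2a), so with a fixed, d ∝ v².
Factor = (18.2/5.4)² = 3.3704² = 11.3596.

Factor ≈ 11.36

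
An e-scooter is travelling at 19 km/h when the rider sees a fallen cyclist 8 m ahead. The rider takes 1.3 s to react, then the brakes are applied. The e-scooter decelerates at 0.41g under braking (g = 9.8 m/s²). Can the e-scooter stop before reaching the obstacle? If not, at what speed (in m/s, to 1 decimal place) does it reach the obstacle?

19 km/h ÷ 3.6 = 5.2778 m/s.
a = 0.41 × 9.8 = 4.018 m/s².
Reaction distance = 5.2778 × 1.3 = 6.861 m.
Braking distance needed to stop: v²/(2a) = 27.855 / 8.036 = 3.466 m, so total needed = 6.861 + 3.466 = 10.327 m > 8 m — it cannot stop.
Distance remaining when braking begins: 8 − 6.861 = 1.139 m.
v² = v₀² − 2a·d = 27.855 − 2 × 4.018 × 1.139 = 18.702 m²/s².
v = √18.702 = 4.325 m/s.

No — it strikes the obstacle at 4.3 m/s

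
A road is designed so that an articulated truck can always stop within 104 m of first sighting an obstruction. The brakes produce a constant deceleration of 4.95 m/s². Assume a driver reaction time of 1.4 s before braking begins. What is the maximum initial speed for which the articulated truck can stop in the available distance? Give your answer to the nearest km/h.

Maximum speed ≈ 93 km/h

Stopping distance: v·t_r + v²/(2a) = 104 with t_r = 1.4 s and a = 4.950 m/s².
So v² + 13.860 v − 1029.60 = 0.
Positive root: v = −a·t_r + √((a·t_r)² + 2a·d) = −6.930 + √(48.025 + 1029.60) = 25.8972 m/s.
25.8972 m/s × 3.6 = 93.230 km/h.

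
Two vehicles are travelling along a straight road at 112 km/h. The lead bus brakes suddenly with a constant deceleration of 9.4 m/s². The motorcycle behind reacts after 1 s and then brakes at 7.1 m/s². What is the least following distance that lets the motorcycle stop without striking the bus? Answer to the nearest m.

Minimum gap ≈ 48 m

112 km/h ÷ 3.6 = 31.1111 m/s.
Leader travels v²/(2a_L) = 967.901 / 18.800 = 51.484 m before stopping.
Follower covers v·t_r = 31.1111 × 1 = 31.111 m while reacting, then v²/(2a_F) = 967.901 / 14.200 = 68.162 m while braking, for a total of 31.111 + 68.162 = 99.273 m.
Since a_F ≤ a_L and the follower starts braking later, the follower is never slower than the leader, so the closest approach is when both have stopped.
Minimum gap = 99.273 − 51.484 = 47.789 m.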